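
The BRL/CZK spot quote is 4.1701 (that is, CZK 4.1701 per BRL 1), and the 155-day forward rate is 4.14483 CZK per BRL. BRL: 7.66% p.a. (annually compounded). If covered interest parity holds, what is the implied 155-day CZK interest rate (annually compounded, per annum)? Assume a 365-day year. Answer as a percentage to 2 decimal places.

T = 155/365 years.
By CIP, F/S equals the CZK-to-BRL growth ratio: 4.14483/4.1701 = 0.9939402.
BRL growth factor: (1 + 0.0766)^(155/365) = 1.0318395.
Hence g_CZK = 1.0255868.
Annualise: 1.0255868^(365/155) − 1 = 0.061300 = 6.13%.

6.13%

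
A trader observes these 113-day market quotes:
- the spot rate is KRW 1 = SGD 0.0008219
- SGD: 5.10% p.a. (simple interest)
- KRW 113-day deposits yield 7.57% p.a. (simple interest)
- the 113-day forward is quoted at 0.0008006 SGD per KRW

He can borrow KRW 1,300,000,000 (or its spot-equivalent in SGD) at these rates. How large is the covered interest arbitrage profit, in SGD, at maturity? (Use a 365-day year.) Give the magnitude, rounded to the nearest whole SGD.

SGD 20,169

T = 113/365 years.
Invest the KRW and cover forward: 1,300,000,000 × 1.02343589 × 0.0008006 = SGD 1,065,171.61.
Convert at spot and invest in SGD: 1,300,000,000 × 0.0008219 × 1.015789041 = SGD 1,085,340.12.
The quoted forward undervalues KRW, so borrow KRW, convert to SGD at spot, deposit the SGD at 5.10%, and buy KRW forward at 0.0008006 to cover the loan.
Profit = 1,085,340.12 − 1,065,171.61 = SGD 20,169.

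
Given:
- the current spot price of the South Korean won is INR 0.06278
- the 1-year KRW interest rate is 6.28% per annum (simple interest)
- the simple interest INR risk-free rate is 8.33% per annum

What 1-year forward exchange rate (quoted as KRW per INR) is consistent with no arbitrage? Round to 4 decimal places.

T = 1 year.
INR accumulates by 1 + 0.0833×1 = 1.083300.
Growth of 1 KRW over T: 1 + 0.0628×1 = 1.062800.
Forward (INR per KRW) = 0.06278 × 1.083300 / 1.062800 = 0.063990943.
Quoted the other way: 1/0.063990943 = 15.6272 KRW per INR.

15.6272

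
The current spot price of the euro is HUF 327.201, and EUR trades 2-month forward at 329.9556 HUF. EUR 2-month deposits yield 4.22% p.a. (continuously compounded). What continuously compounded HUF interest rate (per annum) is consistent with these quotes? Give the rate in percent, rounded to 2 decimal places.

9.25%

T = 2/12 years.
By CIP, F/S equals the HUF-to-EUR growth ratio: 329.9556/327.201 = 1.0084187.
EUR growth factor: e^(0.0422×2/12) = 1.0070581.
So the HUF growth factor = 1.0155362.
r = ln(1.0155362)/(2/12) = 0.092500 → 9.25%.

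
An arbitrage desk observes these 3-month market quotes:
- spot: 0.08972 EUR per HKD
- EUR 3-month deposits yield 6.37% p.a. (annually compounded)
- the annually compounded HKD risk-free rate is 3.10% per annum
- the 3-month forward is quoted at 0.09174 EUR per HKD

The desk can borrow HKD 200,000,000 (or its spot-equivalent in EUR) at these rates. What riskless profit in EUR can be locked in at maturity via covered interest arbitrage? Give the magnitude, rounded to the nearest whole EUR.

T = 3/12 years.
Keep in HKD, deliver into the forward: 200,000,000·1.0076615015·0.09174 = EUR 18,488,573.23.
Swap to EUR now, deposit: 200,000,000·0.08972·1.015558136 = EUR 18,223,175.19.
The quoted forward overvalues HKD, so borrow EUR, buy HKD at spot, deposit the HKD at 3.10%, and sell the proceeds forward at 0.09174.
Profit = 18,488,573.23 − 18,223,175.19 = EUR 265,398.

EUR 265,398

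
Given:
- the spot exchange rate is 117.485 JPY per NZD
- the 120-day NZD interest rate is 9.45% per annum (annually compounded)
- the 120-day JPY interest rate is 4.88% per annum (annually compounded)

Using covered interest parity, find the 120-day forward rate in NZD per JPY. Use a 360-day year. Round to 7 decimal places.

0.0086336

T = 120/360 years.
Growth of 1 JPY over T: (1 + 0.0488)^(120/360) = 1.016009.
NZD growth factor: (1 + 0.0945)^(120/360) = 1.0305568.
So F = 117.485 × 1.016009 / 1.0305568 = 115.8265 (JPY/NZD).
Quoted the other way: 1/115.8265 = 0.0086336 NZD per JPY.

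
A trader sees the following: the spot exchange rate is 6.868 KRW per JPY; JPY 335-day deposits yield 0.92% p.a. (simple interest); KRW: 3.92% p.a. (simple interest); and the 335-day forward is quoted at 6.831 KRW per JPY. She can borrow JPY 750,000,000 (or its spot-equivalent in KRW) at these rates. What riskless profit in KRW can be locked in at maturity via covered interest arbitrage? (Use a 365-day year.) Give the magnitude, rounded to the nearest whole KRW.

T = 335/365 years.
Keep in JPY, deliver into the forward: 750,000,000·1.008443835616·6.831 = KRW 5,166,509,880.82.
Swap to KRW now, deposit: 750,000,000·6.868·1.035978082192 = KRW 5,336,323,101.37.
The quoted forward undervalues JPY, so borrow JPY, convert to KRW at spot, deposit the KRW at 3.92%, and buy JPY forward at 6.831 to cover the loan.
The gap between the two covered legs is KRW 169,813,221.

KRW 169,813,221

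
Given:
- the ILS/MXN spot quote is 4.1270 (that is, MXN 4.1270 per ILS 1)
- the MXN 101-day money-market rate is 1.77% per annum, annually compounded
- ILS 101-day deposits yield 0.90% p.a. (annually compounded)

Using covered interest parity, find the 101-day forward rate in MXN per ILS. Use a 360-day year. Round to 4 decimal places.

T = 101/360 years.
MXN growth factor: (1 + 0.0177)^(101/360) = 1.0049345.
ILS growth factor: (1 + 0.0090)^(101/360) = 1.0025169.
Forward (MXN per ILS) = 4.127 × 1.0049345 / 1.0025169 = 4.136952.

4.1370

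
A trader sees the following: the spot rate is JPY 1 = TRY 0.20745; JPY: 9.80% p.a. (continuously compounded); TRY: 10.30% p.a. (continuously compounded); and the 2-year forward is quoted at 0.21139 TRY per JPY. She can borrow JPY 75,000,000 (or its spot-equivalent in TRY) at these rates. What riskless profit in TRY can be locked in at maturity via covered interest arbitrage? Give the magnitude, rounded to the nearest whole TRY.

T = 2 years.
Keep in JPY, deliver into the forward: 75,000,000·1.2165269053·0.21139 = TRY 19,287,121.69.
Swap to TRY now, deposit: 75,000,000·0.20745·1.228753204 = TRY 19,117,863.91.
The quoted forward overvalues JPY, so borrow TRY, buy JPY at spot, deposit the JPY at 9.80%, and sell the proceeds forward at 0.21139.
Arbitrage profit = |19,287,121.69 − 19,117,863.91| = TRY 169,258.

TRY 169,258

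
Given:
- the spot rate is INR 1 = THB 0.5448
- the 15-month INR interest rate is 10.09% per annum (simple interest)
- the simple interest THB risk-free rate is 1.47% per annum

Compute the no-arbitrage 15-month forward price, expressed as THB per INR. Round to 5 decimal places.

T = 15/12 years.
THB growth factor: 1 + 0.0147×15/12 = 1.018375.
INR growth factor: 1 + 0.1009×15/12 = 1.126125.
CIP: F = S · (grow THB)/(grow INR) = 0.5448 × 1.018375/1.126125 = 0.4926724 THB per INR.

0.49267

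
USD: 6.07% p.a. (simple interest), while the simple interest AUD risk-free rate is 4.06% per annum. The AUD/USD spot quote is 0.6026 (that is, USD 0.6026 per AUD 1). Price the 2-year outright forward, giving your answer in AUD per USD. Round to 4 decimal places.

T = 2 years.
USD accumulates by 1 + 0.0607×2 = 1.121400.
AUD accumulates by 1 + 0.0406×2 = 1.081200.
Forward (USD per AUD) = 0.6026 × 1.121400 / 1.081200 = 0.6250052.
Quoted the other way: 1/0.6250052 = 1.6000 AUD per USD.

1.6000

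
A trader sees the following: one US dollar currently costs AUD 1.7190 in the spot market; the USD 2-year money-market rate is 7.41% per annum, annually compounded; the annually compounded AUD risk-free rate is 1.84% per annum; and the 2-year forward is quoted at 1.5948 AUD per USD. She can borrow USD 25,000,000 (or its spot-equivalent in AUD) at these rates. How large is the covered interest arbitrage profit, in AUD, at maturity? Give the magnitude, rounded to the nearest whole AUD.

T = 2 years.
Invest the USD and cover forward: 25,000,000 × 1.15369081 × 1.5948 = AUD 45,997,652.59.
Convert at spot and invest in AUD: 25,000,000 × 1.7190 × 1.03713856 = AUD 44,571,029.62.
The quoted forward overvalues USD, so borrow AUD, buy USD at spot, deposit the USD at 7.41%, and sell the proceeds forward at 1.5948.
Profit = 45,997,652.59 − 44,571,029.62 = AUD 1,426,623.

AUD 1,426,623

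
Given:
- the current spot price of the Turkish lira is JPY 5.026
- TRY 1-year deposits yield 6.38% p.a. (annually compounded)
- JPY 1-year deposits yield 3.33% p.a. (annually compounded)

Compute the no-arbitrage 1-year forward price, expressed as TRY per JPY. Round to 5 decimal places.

T = 1 year.
JPY growth factor: (1 + 0.0333)^1 = 1.033300.
TRY growth factor: (1 + 0.0638)^1 = 1.063800.
So F = 5.026 × 1.033300 / 1.063800 = 4.881901 (JPY/TRY).
Invert for TRY per JPY: 1 / 4.881901 = 0.20484.

0.20484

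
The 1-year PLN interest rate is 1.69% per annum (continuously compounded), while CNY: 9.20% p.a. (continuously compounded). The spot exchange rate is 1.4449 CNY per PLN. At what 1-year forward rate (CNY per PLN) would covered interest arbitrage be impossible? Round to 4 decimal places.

1.5576

T = 1 year.
Growth of 1 CNY over T: e^(0.0920×1) = 1.0963648.
PLN growth factor: e^(0.0169×1) = 1.0170436.
CIP: F = S · (grow CNY)/(grow PLN) = 1.4449 × 1.0963648/1.0170436 = 1.557591 CNY per PLN.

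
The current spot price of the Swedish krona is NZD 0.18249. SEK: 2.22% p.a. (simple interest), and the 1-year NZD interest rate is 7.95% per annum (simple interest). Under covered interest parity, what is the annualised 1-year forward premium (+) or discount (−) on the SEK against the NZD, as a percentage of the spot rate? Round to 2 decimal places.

T = 1 year.
F = S · g_NZD/g_SEK = 0.18249 × 1.079500/1.022200 = 0.19271958.
(F − S)/S ÷ T = (0.19271958 − 0.18249)/0.18249/1 = 0.056056 → 5.61%.

+5.61%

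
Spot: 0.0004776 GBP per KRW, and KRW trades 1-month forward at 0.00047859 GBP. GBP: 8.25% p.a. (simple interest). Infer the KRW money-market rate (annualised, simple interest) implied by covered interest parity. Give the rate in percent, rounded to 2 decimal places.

T = 1/12 years.
CIP gives F = S · g_GBP/g_KRW, so g_GBP/g_KRW = 0.00047859/0.0004776 = 1.0020729.
The GBP side grows by 1 + 0.0825×1/12 = 1.006875.
That pins the KRW growth at 1.0047922.
(1.0047922 − 1)/T = 0.057506, i.e. 5.75%.

5.75%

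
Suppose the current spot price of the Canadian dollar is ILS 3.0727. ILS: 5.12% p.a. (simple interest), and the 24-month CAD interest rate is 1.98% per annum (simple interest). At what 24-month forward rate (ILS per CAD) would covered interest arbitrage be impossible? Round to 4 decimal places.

T = 2 years.
ILS growth factor: 1 + 0.0512×2 = 1.102400.
CAD accumulates by 1 + 0.0198×2 = 1.039600.
Forward (ILS per CAD) = 3.0727 × 1.102400 / 1.039600 = 3.258315.

3.2583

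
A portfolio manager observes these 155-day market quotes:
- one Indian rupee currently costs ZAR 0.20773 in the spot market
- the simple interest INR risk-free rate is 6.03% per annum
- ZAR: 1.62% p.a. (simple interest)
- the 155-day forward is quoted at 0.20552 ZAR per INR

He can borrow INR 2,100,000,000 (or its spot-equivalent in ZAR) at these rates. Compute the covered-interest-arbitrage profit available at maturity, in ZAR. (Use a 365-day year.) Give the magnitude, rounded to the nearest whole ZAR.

T = 155/365 years.
Keep in INR, deliver into the forward: 2,100,000,000·1.02560684932·0.20552 = ZAR 442,643,711.31.
Swap to ZAR now, deposit: 2,100,000,000·0.20773·1.00687945205 = ZAR 439,234,044.01.
The quoted forward overvalues INR, so borrow ZAR, buy INR at spot, deposit the INR at 6.03%, and sell the proceeds forward at 0.20552.
The gap between the two covered legs is ZAR 3,409,667.

ZAR 3,409,667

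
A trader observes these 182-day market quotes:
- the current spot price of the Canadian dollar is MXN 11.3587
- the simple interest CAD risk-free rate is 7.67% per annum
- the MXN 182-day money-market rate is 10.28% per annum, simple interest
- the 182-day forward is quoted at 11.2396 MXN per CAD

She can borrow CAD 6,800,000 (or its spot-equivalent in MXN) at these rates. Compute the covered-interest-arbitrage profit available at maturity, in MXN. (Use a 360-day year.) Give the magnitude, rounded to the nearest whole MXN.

T = 182/360 years.
Invest the CAD and cover forward: 6,800,000 × 1.0387761111 × 11.2396 = MXN 79,392,910.25.
Convert at spot and invest in MXN: 6,800,000 × 11.3587 × 1.0519711111 = MXN 81,253,364.97.
The quoted forward undervalues CAD, so borrow CAD, convert to MXN at spot, deposit the MXN at 10.28%, and buy CAD forward at 11.2396 to cover the loan.
The gap between the two covered legs is MXN 1,860,455.

MXN 1,860,455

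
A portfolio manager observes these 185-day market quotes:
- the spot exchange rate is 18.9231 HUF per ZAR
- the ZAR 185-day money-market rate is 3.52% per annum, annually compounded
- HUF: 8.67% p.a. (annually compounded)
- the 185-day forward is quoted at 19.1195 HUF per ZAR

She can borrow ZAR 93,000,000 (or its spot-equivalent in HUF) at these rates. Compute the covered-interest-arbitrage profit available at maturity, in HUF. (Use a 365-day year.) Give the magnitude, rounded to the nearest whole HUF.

HUF 26,030,856

T = 185/365 years.
Route A — deposit ZAR, sell forward: 93,000,000 × 1.017688899791 × 19.1195 = HUF 1,809,566,371.52.
Route B — convert at spot, deposit HUF: 93,000,000 × 18.9231 × 1.043042873194 = HUF 1,835,597,227.22.
The quoted forward undervalues ZAR, so borrow ZAR, convert to HUF at spot, deposit the HUF at 8.67%, and buy ZAR forward at 19.1195 to cover the loan.
The gap between the two covered legs is HUF 26,030,856.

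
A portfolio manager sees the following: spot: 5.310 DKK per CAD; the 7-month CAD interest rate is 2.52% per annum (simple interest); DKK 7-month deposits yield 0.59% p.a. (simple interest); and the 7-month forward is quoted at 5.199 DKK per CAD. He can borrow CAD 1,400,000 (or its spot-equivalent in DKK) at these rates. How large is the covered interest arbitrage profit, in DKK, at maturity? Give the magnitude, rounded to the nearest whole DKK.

T = 7/12 years.
Keep in CAD, deliver into the forward: 1,400,000·1.014700·5.199 = DKK 7,385,595.42.
Swap to DKK now, deposit: 1,400,000·5.310·1.003441667 = DKK 7,459,585.35.
The quoted forward undervalues CAD, so borrow CAD, convert to DKK at spot, deposit the DKK at 0.59%, and buy CAD forward at 5.199 to cover the loan.
Arbitrage profit = |7,385,595.42 − 7,459,585.35| = DKK 73,990.

DKK 73,990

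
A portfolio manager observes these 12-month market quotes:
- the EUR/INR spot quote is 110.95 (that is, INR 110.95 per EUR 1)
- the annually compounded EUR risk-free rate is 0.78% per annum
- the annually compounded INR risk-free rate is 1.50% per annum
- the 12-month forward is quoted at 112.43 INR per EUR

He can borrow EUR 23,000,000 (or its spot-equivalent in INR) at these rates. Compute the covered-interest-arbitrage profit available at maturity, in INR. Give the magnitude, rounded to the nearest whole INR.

INR 15,932,192

T = 1 year.
Invest the EUR and cover forward: 23,000,000 × 1.007800 × 112.43 = INR 2,606,059,942.00.
Convert at spot and invest in INR: 23,000,000 × 110.95 × 1.015000 = INR 2,590,127,750.00.
The quoted forward overvalues EUR, so borrow INR, buy EUR at spot, deposit the EUR at 0.78%, and sell the proceeds forward at 112.43.
Arbitrage profit = |2,606,059,942.00 − 2,590,127,750.00| = INR 15,932,192.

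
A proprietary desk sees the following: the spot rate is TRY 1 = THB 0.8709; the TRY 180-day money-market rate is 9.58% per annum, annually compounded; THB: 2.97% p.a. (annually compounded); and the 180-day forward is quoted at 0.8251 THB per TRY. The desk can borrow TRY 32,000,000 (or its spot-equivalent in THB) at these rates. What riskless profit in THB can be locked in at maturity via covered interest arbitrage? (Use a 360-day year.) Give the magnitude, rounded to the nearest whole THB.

THB 640,631

T = 180/360 years.
Route A — deposit TRY, sell forward: 32,000,000 × 1.0468046618 × 0.8251 = THB 27,638,992.85.
Route B — convert at spot, deposit THB: 32,000,000 × 0.8709 × 1.0147413464 = THB 28,279,623.63.
The quoted forward undervalues TRY, so borrow TRY, convert to THB at spot, deposit the THB at 2.97%, and buy TRY forward at 0.8251 to cover the loan.
Arbitrage profit = |27,638,992.85 − 28,279,623.63| = THB 640,631.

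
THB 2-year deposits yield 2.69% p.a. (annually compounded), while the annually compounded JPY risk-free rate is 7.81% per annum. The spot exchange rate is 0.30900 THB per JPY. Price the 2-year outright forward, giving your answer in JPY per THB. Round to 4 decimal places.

T = 2 years.
THB accumulates by (1 + 0.0269)^2 = 1.0545236.
JPY growth factor: (1 + 0.0781)^2 = 1.1622996.
Forward (THB per JPY) = 0.309 × 1.0545236 / 1.1622996 = 0.2803475.
Quoted the other way: 1/0.2803475 = 3.5670 JPY per THB.

3.5670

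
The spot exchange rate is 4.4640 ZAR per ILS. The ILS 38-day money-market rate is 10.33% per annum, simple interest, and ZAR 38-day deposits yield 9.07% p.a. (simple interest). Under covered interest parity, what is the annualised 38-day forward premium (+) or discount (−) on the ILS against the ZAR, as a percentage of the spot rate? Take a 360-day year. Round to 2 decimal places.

-1.25%

T = 38/360 years.
CIP forward (ZAR per ILS) = 4.464 × 1.0095739/1.0109039 = 4.4581269.
Annualised premium = (F − S)/S × (1/T) = (4.4581269 − 4.464)/4.464 ÷ (38/360) = -1.25%.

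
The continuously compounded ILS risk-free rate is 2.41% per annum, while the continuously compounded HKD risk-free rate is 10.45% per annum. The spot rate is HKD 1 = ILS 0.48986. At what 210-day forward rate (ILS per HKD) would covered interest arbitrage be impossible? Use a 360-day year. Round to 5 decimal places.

T = 210/360 years.
ILS accumulates by e^(0.0241×210/360) = 1.0141576.
HKD growth factor: e^(0.1045×210/360) = 1.0628546.
So F = 0.48986 × 1.0141576 / 1.0628546 = 0.4674160 (ILS/HKD).

0.46742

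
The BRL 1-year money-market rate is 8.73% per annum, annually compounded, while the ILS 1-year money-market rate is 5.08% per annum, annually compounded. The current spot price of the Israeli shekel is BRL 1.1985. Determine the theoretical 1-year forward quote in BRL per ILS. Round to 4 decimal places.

T = 1 year.
BRL accumulates by (1 + 0.0873)^1 = 1.087300.
ILS accumulates by (1 + 0.0508)^1 = 1.050800.
Forward (BRL per ILS) = 1.1985 × 1.087300 / 1.050800 = 1.240130.

1.2401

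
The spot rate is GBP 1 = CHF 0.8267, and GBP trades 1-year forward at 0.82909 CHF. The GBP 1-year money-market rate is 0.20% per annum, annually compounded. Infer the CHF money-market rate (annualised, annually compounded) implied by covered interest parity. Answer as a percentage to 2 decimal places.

0.49%

T = 1 year.
By CIP, F/S equals the CHF-to-GBP growth ratio: 0.82909/0.8267 = 1.0028910.
The GBP side grows by (1 + 0.0020)^1 = 1.002000.
That pins the CHF growth at 1.0048968.
r = 1.0048968^(1/1) − 1 = 0.004897 → 0.49%.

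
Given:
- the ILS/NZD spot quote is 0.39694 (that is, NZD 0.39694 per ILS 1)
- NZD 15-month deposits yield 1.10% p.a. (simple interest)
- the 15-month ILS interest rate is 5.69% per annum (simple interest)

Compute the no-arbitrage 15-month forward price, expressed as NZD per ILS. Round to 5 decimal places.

0.37568

T = 15/12 years.
NZD accumulates by 1 + 0.0110×15/12 = 1.013750.
ILS accumulates by 1 + 0.0569×15/12 = 1.071125.
Forward (NZD per ILS) = 0.39694 × 1.013750 / 1.071125 = 0.3756778.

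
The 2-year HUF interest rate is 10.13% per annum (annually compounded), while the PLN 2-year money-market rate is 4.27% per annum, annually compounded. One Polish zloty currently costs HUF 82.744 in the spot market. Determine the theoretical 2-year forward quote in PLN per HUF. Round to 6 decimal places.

0.010834

T = 2 years.
HUF accumulates by (1 + 0.1013)^2 = 1.2128617.
PLN accumulates by (1 + 0.0427)^2 = 1.0872233.
CIP: F = S · (grow HUF)/(grow PLN) = 82.744 × 1.2128617/1.0872233 = 92.30581 HUF per PLN.
Quoted the other way: 1/92.30581 = 0.010834 PLN per HUF.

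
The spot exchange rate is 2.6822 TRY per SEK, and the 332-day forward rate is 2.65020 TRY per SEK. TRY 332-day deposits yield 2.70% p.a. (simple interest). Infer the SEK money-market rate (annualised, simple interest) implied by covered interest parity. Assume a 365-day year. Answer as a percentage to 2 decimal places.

T = 332/365 years.
By CIP, F/S equals the TRY-to-SEK growth ratio: 2.6502/2.6822 = 0.9880695.
The TRY side grows by 1 + 0.0270×332/365 = 1.0245589.
So the SEK growth factor = 1.036930.
(1.036930 − 1)/T = 0.040601, i.e. 4.06%.

4.06%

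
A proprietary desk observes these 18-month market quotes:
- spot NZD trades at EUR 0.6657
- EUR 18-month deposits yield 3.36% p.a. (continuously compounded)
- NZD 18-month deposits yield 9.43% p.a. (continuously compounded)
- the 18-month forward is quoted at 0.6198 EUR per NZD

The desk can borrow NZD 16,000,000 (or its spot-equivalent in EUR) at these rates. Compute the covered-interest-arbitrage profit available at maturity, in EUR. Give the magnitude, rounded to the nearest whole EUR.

EUR 221,809

T = 18/12 years.
Keep in NZD, deliver into the forward: 16,000,000·1.1519429057·0.6198 = EUR 11,423,587.41.
Swap to EUR now, deposit: 16,000,000·0.6657·1.0516916889 = EUR 11,201,778.52.
The quoted forward overvalues NZD, so borrow EUR, buy NZD at spot, deposit the NZD at 9.43%, and sell the proceeds forward at 0.6198.
Profit = 11,423,587.41 − 11,201,778.52 = EUR 221,809.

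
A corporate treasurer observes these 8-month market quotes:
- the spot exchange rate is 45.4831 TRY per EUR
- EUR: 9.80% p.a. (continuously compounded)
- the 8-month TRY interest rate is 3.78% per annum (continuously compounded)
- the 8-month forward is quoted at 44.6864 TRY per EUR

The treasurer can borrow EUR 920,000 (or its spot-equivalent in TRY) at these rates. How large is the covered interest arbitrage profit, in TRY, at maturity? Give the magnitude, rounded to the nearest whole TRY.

T = 8/12 years.
Invest the EUR and cover forward: 920,000 × 1.0675148034 × 44.6864 = TRY 43,887,122.03.
Convert at spot and invest in TRY: 920,000 × 45.4831 × 1.0255202041 = TRY 42,912,330.96.
The quoted forward overvalues EUR, so borrow TRY, buy EUR at spot, deposit the EUR at 9.80%, and sell the proceeds forward at 44.6864.
Profit = 43,887,122.03 − 42,912,330.96 = TRY 974,791.

TRY 974,791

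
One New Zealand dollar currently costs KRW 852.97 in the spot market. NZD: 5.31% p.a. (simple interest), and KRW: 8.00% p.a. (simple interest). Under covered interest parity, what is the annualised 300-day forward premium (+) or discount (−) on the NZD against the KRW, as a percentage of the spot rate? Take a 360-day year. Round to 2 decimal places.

+2.58%

T = 300/360 years.
CIP forward (KRW per NZD) = 852.97 × 1.0666667/1.044250 = 871.28053.
(F − S)/S ÷ T = (871.28053 − 852.97)/852.97/(300/360) = 0.025760 → 2.58%.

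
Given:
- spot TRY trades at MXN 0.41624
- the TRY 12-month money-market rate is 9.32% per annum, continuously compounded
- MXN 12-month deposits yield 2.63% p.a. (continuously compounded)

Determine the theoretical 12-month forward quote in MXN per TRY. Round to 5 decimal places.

T = 1 year.
Growth of 1 MXN over T: e^(0.0263×1) = 1.0266489.
Growth of 1 TRY over T: e^(0.0932×1) = 1.0976812.
Forward (MXN per TRY) = 0.41624 × 1.0266489 / 1.0976812 = 0.3893046.

0.38930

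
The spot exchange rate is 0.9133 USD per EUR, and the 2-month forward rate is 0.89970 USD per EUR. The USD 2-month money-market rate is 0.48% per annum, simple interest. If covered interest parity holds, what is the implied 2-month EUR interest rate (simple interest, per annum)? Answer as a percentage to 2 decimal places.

9.56%

T = 2/12 years.
F/S = 0.8997/0.9133 = 0.9851089 = (growth of USD) / (growth of EUR).
The USD side grows by 1 + 0.0048×2/12 = 1.000800.
That pins the EUR growth at 1.0159283.
(1.0159283 − 1)/T = 0.095570, i.e. 9.56%.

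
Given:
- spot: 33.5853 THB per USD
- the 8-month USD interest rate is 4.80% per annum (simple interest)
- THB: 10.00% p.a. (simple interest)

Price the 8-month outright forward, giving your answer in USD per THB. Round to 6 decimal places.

0.028807

T = 8/12 years.
THB growth factor: 1 + 0.1000×8/12 = 1.0666667.
USD growth factor: 1 + 0.0480×8/12 = 1.032000.
So F = 33.5853 × 1.0666667 / 1.032000 = 34.71349 (THB/USD).
Invert for USD per THB: 1 / 34.71349 = 0.028807.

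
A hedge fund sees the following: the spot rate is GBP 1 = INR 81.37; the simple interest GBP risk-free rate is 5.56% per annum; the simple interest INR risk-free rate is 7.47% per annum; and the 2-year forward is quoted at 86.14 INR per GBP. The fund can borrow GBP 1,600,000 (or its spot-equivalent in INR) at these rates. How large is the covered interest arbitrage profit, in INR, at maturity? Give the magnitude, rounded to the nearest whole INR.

INR 3,507,344

T = 2 years.
Invest the GBP and cover forward: 1,600,000 × 1.111200 × 86.14 = INR 153,150,028.80.
Convert at spot and invest in INR: 1,600,000 × 81.37 × 1.149400 = INR 149,642,684.80.
The quoted forward overvalues GBP, so borrow INR, buy GBP at spot, deposit the GBP at 5.56%, and sell the proceeds forward at 86.14.
Profit = 153,150,028.80 − 149,642,684.80 = INR 3,507,344.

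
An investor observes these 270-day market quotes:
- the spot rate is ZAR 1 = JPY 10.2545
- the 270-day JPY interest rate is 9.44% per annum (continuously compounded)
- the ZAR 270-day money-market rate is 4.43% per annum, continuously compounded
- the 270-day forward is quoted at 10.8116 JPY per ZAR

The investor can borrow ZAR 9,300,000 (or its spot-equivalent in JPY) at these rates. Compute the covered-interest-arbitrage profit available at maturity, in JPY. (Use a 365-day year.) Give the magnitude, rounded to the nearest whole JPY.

JPY 1,633,048

T = 270/365 years.
Route A — deposit ZAR, sell forward: 9,300,000 × 1.0333127084 × 10.8116 = JPY 103,897,402.21.
Route B — convert at spot, deposit JPY: 9,300,000 × 10.2545 × 1.07232601725 = JPY 102,264,354.44.
The quoted forward overvalues ZAR, so borrow JPY, buy ZAR at spot, deposit the ZAR at 4.43%, and sell the proceeds forward at 10.8116.
Arbitrage profit = |103,897,402.21 − 102,264,354.44| = JPY 1,633,048.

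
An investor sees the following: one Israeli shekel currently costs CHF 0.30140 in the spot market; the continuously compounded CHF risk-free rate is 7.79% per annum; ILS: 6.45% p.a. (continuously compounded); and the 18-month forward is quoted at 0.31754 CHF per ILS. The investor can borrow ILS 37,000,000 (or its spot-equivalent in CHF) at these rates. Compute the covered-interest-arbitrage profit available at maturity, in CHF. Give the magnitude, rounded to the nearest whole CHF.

T = 18/12 years.
Route A — deposit ILS, sell forward: 37,000,000 × 1.101584943 × 0.31754 = CHF 12,942,499.46.
Route B — convert at spot, deposit CHF: 37,000,000 × 0.30140 × 1.1239508244 = CHF 12,534,074.80.
The quoted forward overvalues ILS, so borrow CHF, buy ILS at spot, deposit the ILS at 6.45%, and sell the proceeds forward at 0.31754.
The gap between the two covered legs is CHF 408,425.

CHF 408,425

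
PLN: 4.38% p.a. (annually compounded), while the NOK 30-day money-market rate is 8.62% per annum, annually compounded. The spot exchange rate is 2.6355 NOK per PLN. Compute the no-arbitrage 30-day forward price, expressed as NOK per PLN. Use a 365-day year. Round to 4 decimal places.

T = 30/365 years.
NOK accumulates by (1 + 0.0862)^(30/365) = 1.0068192.
PLN growth factor: (1 + 0.0438)^(30/365) = 1.0035296.
CIP: F = S · (grow NOK)/(grow PLN) = 2.6355 × 1.0068192/1.0035296 = 2.644139 NOK per PLN.

2.6441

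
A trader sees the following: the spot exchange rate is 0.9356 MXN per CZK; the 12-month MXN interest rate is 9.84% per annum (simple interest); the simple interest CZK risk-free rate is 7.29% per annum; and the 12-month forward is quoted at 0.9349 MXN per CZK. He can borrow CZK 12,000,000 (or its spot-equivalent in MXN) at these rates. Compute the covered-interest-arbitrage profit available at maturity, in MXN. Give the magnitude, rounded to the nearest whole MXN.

MXN 295,306

T = 1 year.
Invest the CZK and cover forward: 12,000,000 × 1.072900 × 0.9349 = MXN 12,036,650.52.
Convert at spot and invest in MXN: 12,000,000 × 0.9356 × 1.098400 = MXN 12,331,956.48.
The quoted forward undervalues CZK, so borrow CZK, convert to MXN at spot, deposit the MXN at 9.84%, and buy CZK forward at 0.9349 to cover the loan.
Arbitrage profit = |12,036,650.52 − 12,331,956.48| = MXN 295,306.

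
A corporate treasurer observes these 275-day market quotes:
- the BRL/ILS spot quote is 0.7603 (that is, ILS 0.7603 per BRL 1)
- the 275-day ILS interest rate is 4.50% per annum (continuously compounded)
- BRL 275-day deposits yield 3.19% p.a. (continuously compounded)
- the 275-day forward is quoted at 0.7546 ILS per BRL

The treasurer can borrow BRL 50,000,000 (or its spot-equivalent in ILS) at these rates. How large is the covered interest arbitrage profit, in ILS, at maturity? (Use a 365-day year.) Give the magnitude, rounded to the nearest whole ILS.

T = 275/365 years.
Route A — deposit BRL, sell forward: 50,000,000 × 1.0243253969 × 0.7546 = ILS 38,647,797.23.
Route B — convert at spot, deposit ILS: 50,000,000 × 0.7603 × 1.0344854047 = ILS 39,325,962.66.
The quoted forward undervalues BRL, so borrow BRL, convert to ILS at spot, deposit the ILS at 4.50%, and buy BRL forward at 0.7546 to cover the loan.
Profit = 39,325,962.66 − 38,647,797.23 = ILS 678,165.

ILS 678,165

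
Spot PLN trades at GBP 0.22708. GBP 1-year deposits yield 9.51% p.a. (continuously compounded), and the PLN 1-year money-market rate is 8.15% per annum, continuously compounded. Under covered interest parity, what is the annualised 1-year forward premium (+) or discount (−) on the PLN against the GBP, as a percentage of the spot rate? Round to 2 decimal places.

T = 1 year.
CIP forward (GBP per PLN) = 0.22708 × 1.0997688/1.0849132 = 0.23018938.
Annualised premium = (F − S)/S × (1/T) = (0.23018938 − 0.22708)/0.22708 ÷ 1 = 1.37%.

+1.37%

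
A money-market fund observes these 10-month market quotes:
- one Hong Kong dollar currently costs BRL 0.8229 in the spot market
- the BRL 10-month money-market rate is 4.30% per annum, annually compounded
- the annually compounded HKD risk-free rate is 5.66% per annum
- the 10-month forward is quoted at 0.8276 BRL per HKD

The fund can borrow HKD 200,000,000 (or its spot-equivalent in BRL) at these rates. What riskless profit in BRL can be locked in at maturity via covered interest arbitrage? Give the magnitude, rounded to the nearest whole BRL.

BRL 2,834,327

T = 10/12 years.
Invest the HKD and cover forward: 200,000,000 × 1.04694894907 × 0.8276 = BRL 173,290,990.05.
Convert at spot and invest in BRL: 200,000,000 × 0.8229 × 1.03570702905 = BRL 170,456,662.84.
The quoted forward overvalues HKD, so borrow BRL, buy HKD at spot, deposit the HKD at 5.66%, and sell the proceeds forward at 0.8276.
Arbitrage profit = |173,290,990.05 − 170,456,662.84| = BRL 2,834,327.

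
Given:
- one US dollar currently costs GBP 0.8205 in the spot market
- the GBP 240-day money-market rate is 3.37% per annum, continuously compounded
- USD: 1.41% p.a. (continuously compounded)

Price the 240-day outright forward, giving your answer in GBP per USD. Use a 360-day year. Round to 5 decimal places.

T = 240/360 years.
GBP accumulates by e^(0.0337×240/360) = 1.0227209.
USD accumulates by e^(0.0141×240/360) = 1.0094443.
CIP: F = S · (grow GBP)/(grow USD) = 0.8205 × 1.0227209/1.0094443 = 0.8312915 GBP per USD.

0.83129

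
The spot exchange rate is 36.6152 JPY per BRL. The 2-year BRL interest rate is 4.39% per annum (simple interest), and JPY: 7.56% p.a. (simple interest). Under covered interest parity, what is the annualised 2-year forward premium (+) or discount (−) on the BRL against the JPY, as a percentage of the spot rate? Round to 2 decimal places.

+2.91%

T = 2 years.
CIP forward (JPY per BRL) = 36.6152 × 1.151200/1.087800 = 38.7492354.
(F − S)/S ÷ T = (38.7492354 − 36.6152)/36.6152/2 = 0.029141 → 2.91%.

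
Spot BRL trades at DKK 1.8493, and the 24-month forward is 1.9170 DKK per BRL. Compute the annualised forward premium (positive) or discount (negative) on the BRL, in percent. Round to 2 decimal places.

T = 2 years.
(F − S)/S = (1.9170 − 1.8493)/1.8493 = 0.0366084.
Per annum: 0.0366084 / 2 = 0.018304 = 1.83%.

+1.83%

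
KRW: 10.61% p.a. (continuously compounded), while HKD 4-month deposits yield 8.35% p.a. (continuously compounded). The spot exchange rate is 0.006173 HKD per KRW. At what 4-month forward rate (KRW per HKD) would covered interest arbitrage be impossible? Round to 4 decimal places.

163.2208

T = 4/12 years.
HKD growth factor: e^(0.0835×4/12) = 1.028224299.
Growth of 1 KRW over T: e^(0.1061×4/12) = 1.035999506.
Forward (HKD per KRW) = 0.006173 × 1.028224299 / 1.035999506 = 0.00612667145.
Invert for KRW per HKD: 1 / 0.00612667145 = 163.2208.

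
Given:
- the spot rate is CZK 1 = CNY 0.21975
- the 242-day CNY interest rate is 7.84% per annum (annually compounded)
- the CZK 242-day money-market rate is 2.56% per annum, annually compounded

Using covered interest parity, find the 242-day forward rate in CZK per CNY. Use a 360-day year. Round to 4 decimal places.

4.3996

T = 242/360 years.
Growth of 1 CNY over T: (1 + 0.0784)^(242/360) = 1.0520475.
Growth of 1 CZK over T: (1 + 0.0256)^(242/360) = 1.0171375.
Forward (CNY per CZK) = 0.21975 × 1.0520475 / 1.0171375 = 0.2272922.
Invert for CZK per CNY: 1 / 0.2272922 = 4.3996.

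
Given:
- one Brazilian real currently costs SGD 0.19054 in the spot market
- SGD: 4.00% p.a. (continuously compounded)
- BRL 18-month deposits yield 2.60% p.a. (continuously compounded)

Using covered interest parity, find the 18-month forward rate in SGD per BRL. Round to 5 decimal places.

0.19458

T = 18/12 years.
SGD accumulates by e^(0.0400×18/12) = 1.0618365.
Growth of 1 BRL over T: e^(0.0260×18/12) = 1.0397705.
Forward (SGD per BRL) = 0.19054 × 1.0618365 / 1.0397705 = 0.1945836.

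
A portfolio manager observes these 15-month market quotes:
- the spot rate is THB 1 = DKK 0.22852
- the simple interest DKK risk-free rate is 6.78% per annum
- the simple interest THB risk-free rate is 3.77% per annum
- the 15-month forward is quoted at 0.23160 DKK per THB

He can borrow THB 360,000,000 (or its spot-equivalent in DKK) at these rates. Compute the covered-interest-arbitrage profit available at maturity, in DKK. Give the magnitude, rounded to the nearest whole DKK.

T = 15/12 years.
Keep in THB, deliver into the forward: 360,000,000·1.047125·0.23160 = DKK 87,305,094.00.
Swap to DKK now, deposit: 360,000,000·0.22852·1.084750 = DKK 89,239,345.20.
The quoted forward undervalues THB, so borrow THB, convert to DKK at spot, deposit the DKK at 6.78%, and buy THB forward at 0.23160 to cover the loan.
Arbitrage profit = |87,305,094.00 − 89,239,345.20| = DKK 1,934,251.

DKK 1,934,251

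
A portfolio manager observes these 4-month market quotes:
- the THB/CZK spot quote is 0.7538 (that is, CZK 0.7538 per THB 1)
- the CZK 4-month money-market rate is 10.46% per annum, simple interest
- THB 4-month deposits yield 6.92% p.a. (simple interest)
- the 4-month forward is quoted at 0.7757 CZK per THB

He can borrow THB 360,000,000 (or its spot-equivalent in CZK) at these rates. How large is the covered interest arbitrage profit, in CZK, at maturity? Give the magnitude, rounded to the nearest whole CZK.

CZK 4,863,715

T = 4/12 years.
Route A — deposit THB, sell forward: 360,000,000 × 1.02306666667 × 0.7757 = CZK 285,693,412.80.
Route B — convert at spot, deposit CZK: 360,000,000 × 0.7538 × 1.03486666667 = CZK 280,829,697.60.
The quoted forward overvalues THB, so borrow CZK, buy THB at spot, deposit the THB at 6.92%, and sell the proceeds forward at 0.7757.
Profit = 285,693,412.80 − 280,829,697.60 = CZK 4,863,715.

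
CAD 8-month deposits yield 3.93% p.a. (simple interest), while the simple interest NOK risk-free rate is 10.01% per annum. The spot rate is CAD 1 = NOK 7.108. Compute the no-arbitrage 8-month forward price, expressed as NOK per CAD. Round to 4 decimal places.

7.3888

T = 8/12 years.
NOK growth factor: 1 + 0.1001×8/12 = 1.0667333.
Growth of 1 CAD over T: 1 + 0.0393×8/12 = 1.026200.
Forward (NOK per CAD) = 7.108 × 1.0667333 / 1.026200 = 7.388755.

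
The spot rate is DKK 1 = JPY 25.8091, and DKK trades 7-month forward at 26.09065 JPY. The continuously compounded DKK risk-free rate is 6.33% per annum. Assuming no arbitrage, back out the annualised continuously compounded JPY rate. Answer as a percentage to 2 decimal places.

8.19%

T = 7/12 years.
F/S = 26.09065/25.8091 = 1.0109089 = (growth of JPY) / (growth of DKK).
DKK growth factor: e^(0.0633×7/12) = 1.0376152.
So the JPY growth factor = 1.0489344.
r = ln(1.0489344)/(7/12) = 0.081900 → 8.19%.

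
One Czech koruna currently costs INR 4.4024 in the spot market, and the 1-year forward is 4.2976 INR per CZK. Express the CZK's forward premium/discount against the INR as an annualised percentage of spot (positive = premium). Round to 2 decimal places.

-2.38%

T = 1 year.
(F − S)/S = (4.2976 − 4.4024)/4.4024 = -0.0238052.
Per annum: -0.0238052 / 1 = -0.023805 = -2.38%.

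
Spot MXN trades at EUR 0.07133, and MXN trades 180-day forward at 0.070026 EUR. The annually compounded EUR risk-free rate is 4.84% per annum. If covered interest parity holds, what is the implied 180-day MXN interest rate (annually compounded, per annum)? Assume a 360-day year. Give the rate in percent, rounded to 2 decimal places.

8.78%

T = 180/360 years.
CIP gives F = S · g_EUR/g_MXN, so g_EUR/g_MXN = 0.070026/0.07133 = 0.9817188.
The EUR side grows by (1 + 0.0484)^(180/360) = 1.0239141.
So the MXN growth factor = 1.042981.
Annualise: 1.042981^(360/180) − 1 = 0.087809 = 8.78%.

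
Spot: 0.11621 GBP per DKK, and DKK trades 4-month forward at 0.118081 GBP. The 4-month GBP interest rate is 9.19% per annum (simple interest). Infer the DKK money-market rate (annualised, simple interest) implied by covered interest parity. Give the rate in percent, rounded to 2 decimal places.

4.29%

T = 4/12 years.
F/S = 0.118081/0.11621 = 1.0161002 = (growth of GBP) / (growth of DKK).
The GBP side grows by 1 + 0.0919×4/12 = 1.0306333.
Hence g_DKK = 1.0143028.
r = (1.0143028 − 1)/(4/12) = 0.042908 → 4.29%.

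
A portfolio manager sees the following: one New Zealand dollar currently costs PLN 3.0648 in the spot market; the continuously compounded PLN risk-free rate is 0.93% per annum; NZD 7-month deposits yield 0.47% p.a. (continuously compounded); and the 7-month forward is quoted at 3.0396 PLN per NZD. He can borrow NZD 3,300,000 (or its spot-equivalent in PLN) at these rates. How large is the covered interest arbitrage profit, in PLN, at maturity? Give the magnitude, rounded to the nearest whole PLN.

PLN 110,638

T = 7/12 years.
Route A — deposit NZD, sell forward: 3,300,000 × 1.0027454285 × 3.0396 = PLN 10,058,218.51.
Route B — convert at spot, deposit PLN: 3,300,000 × 3.0648 × 1.005439742 = PLN 10,168,856.68.
The quoted forward undervalues NZD, so borrow NZD, convert to PLN at spot, deposit the PLN at 0.93%, and buy NZD forward at 3.0396 to cover the loan.
The gap between the two covered legs is PLN 110,638.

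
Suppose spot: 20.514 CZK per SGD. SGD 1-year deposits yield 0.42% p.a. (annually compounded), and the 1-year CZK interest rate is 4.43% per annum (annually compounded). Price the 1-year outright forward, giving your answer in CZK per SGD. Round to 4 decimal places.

T = 1 year.
Growth of 1 CZK over T: (1 + 0.0443)^1 = 1.044300.
SGD growth factor: (1 + 0.0042)^1 = 1.004200.
So F = 20.514 × 1.044300 / 1.004200 = 21.333171 (CZK/SGD).

21.3332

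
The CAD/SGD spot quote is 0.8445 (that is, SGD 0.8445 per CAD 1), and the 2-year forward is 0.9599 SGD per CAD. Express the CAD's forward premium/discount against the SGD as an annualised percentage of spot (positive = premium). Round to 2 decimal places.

T = 2 years.
CAD trades forward at +13.66489% vs spot over the period.
Annualise by dividing by T: 0.1366489 / 2 = 0.068324 → 6.83%.

+6.83%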